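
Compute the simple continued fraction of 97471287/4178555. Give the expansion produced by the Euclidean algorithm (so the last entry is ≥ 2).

97471287 = 23*4178555 + 1364522
4178555 = 3*1364522 + 84989
1364522 = 16*84989 + 4698
84989 = 18*4698 + 425
4698 = 11*425 + 23
425 = 18*23 + 11
23 = 2*11 + 1
11 = 11*1 + 0  (stop)
So 97471287/4178555 = [23; 3, 16, 18, 11, 18, 2, 11].

[23; 3, 16, 18, 11, 18, 2, 11]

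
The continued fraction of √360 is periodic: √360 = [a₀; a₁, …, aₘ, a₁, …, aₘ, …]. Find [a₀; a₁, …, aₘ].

a₀ = ⌊√360⌋ = 18.
With m₀=0, d₀=1 and mₖ₊₁ = dₖaₖ − mₖ, dₖ₊₁ = (n − mₖ₊₁²)/dₖ, aₖ₊₁ = ⌊(a₀+mₖ₊₁)/dₖ₊₁⌋:
  k=1: m=18, d=36, a=1
  k=2: m=18, d=1, a=36
d=1 and a=2a₀=36 at k=2, so the next step gives (m, d) = (18, 36) again — its k=1 value — and the period has length 2.

[18; 1, 36]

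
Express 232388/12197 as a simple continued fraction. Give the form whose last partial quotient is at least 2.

[19; 18, 1, 10, 8, 3, 2]

232388 = 19·12197 + 645
12197 = 18·645 + 587
645 = 1·587 + 58
587 = 10·58 + 7
58 = 8·7 + 2
7 = 3·2 + 1
2 = 2·1 + 0  (stop)
So 232388/12197 = [19; 18, 1, 10, 8, 3, 2].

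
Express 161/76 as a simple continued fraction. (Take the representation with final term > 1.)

[2; 8, 2, 4]

161 = 2*76 + 9
76 = 8*9 + 4
9 = 2*4 + 1
4 = 4*1 + 0  (stop)
So 161/76 = [2; 8, 2, 4].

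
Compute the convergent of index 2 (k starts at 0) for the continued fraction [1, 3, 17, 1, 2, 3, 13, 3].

69/52

Using pₖ = aₖpₖ₋₁ + pₖ₋₂, qₖ = aₖqₖ₋₁ + qₖ₋₂ (with p₋₁=1, p₋₂=0, q₋₁=0, q₋₂=1):
  k=0: a=1, p=1, q=1
  k=1: a=3, p=4, q=3
  k=2: a=17, p=69, q=52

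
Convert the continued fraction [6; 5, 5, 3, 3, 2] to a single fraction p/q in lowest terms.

3920/633

Fold from the inside: start with 2/1.
  3 + 1/2 = 7/2
  3 + 2/7 = 23/7
  5 + 7/23 = 122/23
  5 + 23/122 = 633/122
  6 + 122/633 = 3920/633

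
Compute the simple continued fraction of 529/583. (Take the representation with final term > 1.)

[0; 1, 9, 1, 3, 1, 10]

529 = 0·583 + 529
583 = 1·529 + 54
529 = 9·54 + 43
54 = 1·43 + 11
43 = 3·11 + 10
11 = 1·10 + 1
10 = 10·1 + 0  (stop)
So 529/583 = [0; 1, 9, 1, 3, 1, 10].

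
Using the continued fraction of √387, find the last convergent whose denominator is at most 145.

√387 = [19; 1, 2, 19, 2, 1, 38, …] (period length 6).
Convergents:
  p_0/q_0 = 19/1
  p_1/q_1 = 20/1
  p_2/q_2 = 59/3
  p_3/q_3 = 1141/58
  p_4/q_4 = 2341/119
  p_5/q_5 = 3482/177
q_4 = 119 ≤ 145 < 177 = q_5, so the answer is 2341/119.

2341/119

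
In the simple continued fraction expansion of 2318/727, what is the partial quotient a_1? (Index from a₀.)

5

2318 = 3·727 + 137   →  a_0 = 3
727 = 5·137 + 42   →  a_1 = 5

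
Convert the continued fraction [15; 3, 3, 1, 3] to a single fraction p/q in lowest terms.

750/49

Fold from the inside: start with 3/1.
  1 + 1/3 = 4/3
  3 + 3/4 = 15/4
  3 + 4/15 = 49/15
  15 + 15/49 = 750/49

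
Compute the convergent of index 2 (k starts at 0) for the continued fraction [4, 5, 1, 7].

25/6

Using pₖ = aₖpₖ₋₁ + pₖ₋₂, qₖ = aₖqₖ₋₁ + qₖ₋₂ (with p₋₁=1, p₋₂=0, q₋₁=0, q₋₂=1):
  k=0: a=4, p=4, q=1
  k=1: a=5, p=21, q=5
  k=2: a=1, p=25, q=6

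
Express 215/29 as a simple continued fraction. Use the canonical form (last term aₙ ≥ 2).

215 = 7*29 + 12
29 = 2*12 + 5
12 = 2*5 + 2
5 = 2*2 + 1
2 = 2*1 + 0  (stop)
So 215/29 = [7; 2, 2, 2, 2].

[7; 2, 2, 2, 2]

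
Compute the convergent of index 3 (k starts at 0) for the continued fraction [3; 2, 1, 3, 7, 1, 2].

Using pₖ = aₖpₖ₋₁ + pₖ₋₂, qₖ = aₖqₖ₋₁ + qₖ₋₂ (with p₋₁=1, p₋₂=0, q₋₁=0, q₋₂=1):
  k=0: a=3, p=3, q=1
  k=1: a=2, p=7, q=2
  k=2: a=1, p=10, q=3
  k=3: a=3, p=37, q=11

37/11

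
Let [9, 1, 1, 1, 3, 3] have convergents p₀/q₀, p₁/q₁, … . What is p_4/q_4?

Using pₖ = aₖpₖ₋₁ + pₖ₋₂, qₖ = aₖqₖ₋₁ + qₖ₋₂ (with p₋₁=1, p₋₂=0, q₋₁=0, q₋₂=1):
  k=0: a=9, p=9, q=1
  k=1: a=1, p=10, q=1
  k=2: a=1, p=19, q=2
  k=3: a=1, p=29, q=3
  k=4: a=3, p=106, q=11

106/11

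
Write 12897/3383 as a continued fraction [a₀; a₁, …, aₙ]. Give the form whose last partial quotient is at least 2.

12897 = 3·3383 + 2748
3383 = 1·2748 + 635
2748 = 4·635 + 208
635 = 3·208 + 11
208 = 18·11 + 10
11 = 1·10 + 1
10 = 10·1 + 0  (stop)
So 12897/3383 = [3; 1, 4, 3, 18, 1, 10].

[3; 1, 4, 3, 18, 1, 10]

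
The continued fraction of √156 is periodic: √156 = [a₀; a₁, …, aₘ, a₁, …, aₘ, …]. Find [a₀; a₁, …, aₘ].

[12; 2, 24]

a₀ = ⌊√156⌋ = 12.
With m₀=0, d₀=1 and mₖ₊₁ = dₖaₖ − mₖ, dₖ₊₁ = (n − mₖ₊₁²)/dₖ, aₖ₊₁ = ⌊(a₀+mₖ₊₁)/dₖ₊₁⌋:
  k=1: m=12, d=12, a=2
  k=2: m=12, d=1, a=24
d=1 and a=2a₀=24 at k=2, so the next step gives (m, d) = (12, 12) again — its k=1 value — and the period has length 2.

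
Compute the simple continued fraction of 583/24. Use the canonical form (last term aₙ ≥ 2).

[24; 3, 2, 3]

583 = 24×24 + 7
24 = 3×7 + 3
7 = 2×3 + 1
3 = 3×1 + 0  (stop)
So 583/24 = [24; 3, 2, 3].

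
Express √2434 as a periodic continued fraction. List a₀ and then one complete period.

[49; 2, 1, 48, 1, 2, 98]

a₀ = ⌊√2434⌋ = 49.
With m₀=0, d₀=1 and mₖ₊₁ = dₖaₖ − mₖ, dₖ₊₁ = (n − mₖ₊₁²)/dₖ, aₖ₊₁ = ⌊(a₀+mₖ₊₁)/dₖ₊₁⌋:
  k=1: m=49, d=33, a=2
  k=2: m=17, d=65, a=1
  k=3: m=48, d=2, a=48
  k=4: m=48, d=65, a=1
  k=5: m=17, d=33, a=2
  k=6: m=49, d=1, a=98
d=1 and a=2a₀=98 at k=6, so the next step gives (m, d) = (49, 33) again — its k=1 value — and the period has length 6.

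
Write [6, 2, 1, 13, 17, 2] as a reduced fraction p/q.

9138/1441

Fold from the inside: start with 2/1.
  17 + 1/2 = 35/2
  13 + 2/35 = 457/35
  1 + 35/457 = 492/457
  2 + 457/492 = 1441/492
  6 + 492/1441 = 9138/1441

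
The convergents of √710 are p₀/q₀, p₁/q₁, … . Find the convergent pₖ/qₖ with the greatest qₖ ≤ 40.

826/31

√710 = [26; 1, 1, 1, 4, 1, 1, 1, 52, …] (period length 8).
Convergents:
  p_0/q_0 = 26/1
  p_1/q_1 = 27/1
  p_2/q_2 = 53/2
  p_3/q_3 = 80/3
  p_4/q_4 = 373/14
  p_5/q_5 = 453/17
  p_6/q_6 = 826/31
  p_7/q_7 = 1279/48
q_6 = 31 ≤ 40 < 48 = q_7, so the answer is 826/31.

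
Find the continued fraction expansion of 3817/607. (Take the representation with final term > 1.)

3817 = 6·607 + 175
607 = 3·175 + 82
175 = 2·82 + 11
82 = 7·11 + 5
11 = 2·5 + 1
5 = 5·1 + 0  (stop)
So 3817/607 = [6; 3, 2, 7, 2, 5].

[6; 3, 2, 7, 2, 5]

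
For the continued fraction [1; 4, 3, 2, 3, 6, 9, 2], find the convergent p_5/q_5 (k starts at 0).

Using pₖ = aₖpₖ₋₁ + pₖ₋₂, qₖ = aₖqₖ₋₁ + qₖ₋₂ (with p₋₁=1, p₋₂=0, q₋₁=0, q₋₂=1):
  k=0: a=1, p=1, q=1
  k=1: a=4, p=5, q=4
  k=2: a=3, p=16, q=13
  k=3: a=2, p=37, q=30
  k=4: a=3, p=127, q=103
  k=5: a=6, p=799, q=648

799/648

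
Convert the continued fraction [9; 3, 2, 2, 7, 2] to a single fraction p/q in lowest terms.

2500/269

Fold from the inside: start with 2/1.
  7 + 1/2 = 15/2
  2 + 2/15 = 32/15
  2 + 15/32 = 79/32
  3 + 32/79 = 269/79
  9 + 79/269 = 2500/269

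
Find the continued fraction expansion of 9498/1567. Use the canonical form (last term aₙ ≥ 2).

[6; 16, 3, 10, 3]

9498 = 6·1567 + 96
1567 = 16·96 + 31
96 = 3·31 + 3
31 = 10·3 + 1
3 = 3·1 + 0  (stop)
So 9498/1567 = [6; 16, 3, 10, 3].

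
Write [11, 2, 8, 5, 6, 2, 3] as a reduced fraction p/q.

Using pₖ = aₖpₖ₋₁ + pₖ₋₂ and qₖ = aₖqₖ₋₁ + qₖ₋₂:
  k=0: a=11, p=11, q=1
  k=1: a=2, p=23, q=2
  k=2: a=8, p=195, q=17
  k=3: a=5, p=998, q=87
  k=4: a=6, p=6183, q=539
  k=5: a=2, p=13364, q=1165
  k=6: a=3, p=46275, q=4034

46275/4034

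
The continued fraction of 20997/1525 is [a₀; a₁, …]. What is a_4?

20997 = 13·1525 + 1172   →  a_0 = 13
1525 = 1·1172 + 353   →  a_1 = 1
1172 = 3·353 + 113   →  a_2 = 3
353 = 3·113 + 14   →  a_3 = 3
113 = 8·14 + 1   →  a_4 = 8

8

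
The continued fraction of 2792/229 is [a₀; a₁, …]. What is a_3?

1

2792 = 12·229 + 44   →  a_0 = 12
229 = 5·44 + 9   →  a_1 = 5
44 = 4·9 + 8   →  a_2 = 4
9 = 1·8 + 1   →  a_3 = 1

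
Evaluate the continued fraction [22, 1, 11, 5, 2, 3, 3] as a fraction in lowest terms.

34904/1523

Using pₖ = aₖpₖ₋₁ + pₖ₋₂ and qₖ = aₖqₖ₋₁ + qₖ₋₂:
  k=0: a=22, p=22, q=1
  k=1: a=1, p=23, q=1
  k=2: a=11, p=275, q=12
  k=3: a=5, p=1398, q=61
  k=4: a=2, p=3071, q=134
  k=5: a=3, p=10611, q=463
  k=6: a=3, p=34904, q=1523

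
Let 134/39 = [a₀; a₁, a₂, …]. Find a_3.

134 = 3·39 + 17   →  a_0 = 3
39 = 2·17 + 5   →  a_1 = 2
17 = 3·5 + 2   →  a_2 = 3
5 = 2·2 + 1   →  a_3 = 2

2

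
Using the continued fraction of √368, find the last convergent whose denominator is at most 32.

211/11

√368 = [19; 5, 2, 5, 38, …] (period length 4).
Convergents:
  p_0/q_0 = 19/1
  p_1/q_1 = 96/5
  p_2/q_2 = 211/11
  p_3/q_3 = 1151/60
q_2 = 11 ≤ 32 < 60 = q_3, so the answer is 211/11.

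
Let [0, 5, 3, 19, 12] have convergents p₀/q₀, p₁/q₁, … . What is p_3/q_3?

58/309

Using pₖ = aₖpₖ₋₁ + pₖ₋₂, qₖ = aₖqₖ₋₁ + qₖ₋₂ (with p₋₁=1, p₋₂=0, q₋₁=0, q₋₂=1):
  k=0: a=0, p=0, q=1
  k=1: a=5, p=1, q=5
  k=2: a=3, p=3, q=16
  k=3: a=19, p=58, q=309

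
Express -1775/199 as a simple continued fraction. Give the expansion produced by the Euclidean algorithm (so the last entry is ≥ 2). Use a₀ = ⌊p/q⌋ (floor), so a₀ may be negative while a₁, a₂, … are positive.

[-9; 12, 2, 3, 2]

-1775 = -9*199 + 16
199 = 12*16 + 7
16 = 2*7 + 2
7 = 3*2 + 1
2 = 2*1 + 0  (stop)
So -1775/199 = [-9; 12, 2, 3, 2].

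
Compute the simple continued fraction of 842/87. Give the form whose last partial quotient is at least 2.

842 = 9×87 + 59
87 = 1×59 + 28
59 = 2×28 + 3
28 = 9×3 + 1
3 = 3×1 + 0  (stop)
So 842/87 = [9; 1, 2, 9, 3].

[9; 1, 2, 9, 3]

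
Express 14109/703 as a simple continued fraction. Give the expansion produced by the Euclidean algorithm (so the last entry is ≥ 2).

[20; 14, 2, 1, 7, 2]

14109 = 20×703 + 49
703 = 14×49 + 17
49 = 2×17 + 15
17 = 1×15 + 2
15 = 7×2 + 1
2 = 2×1 + 0  (stop)
So 14109/703 = [20; 14, 2, 1, 7, 2].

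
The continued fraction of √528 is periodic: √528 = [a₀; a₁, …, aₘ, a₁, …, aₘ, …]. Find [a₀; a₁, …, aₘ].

a₀ = ⌊√528⌋ = 22.
With m₀=0, d₀=1 and mₖ₊₁ = dₖaₖ − mₖ, dₖ₊₁ = (n − mₖ₊₁²)/dₖ, aₖ₊₁ = ⌊(a₀+mₖ₊₁)/dₖ₊₁⌋:
  k=1: m=22, d=44, a=1
  k=2: m=22, d=1, a=44
d=1 and a=2a₀=44 at k=2, so the next step gives (m, d) = (22, 44) again — its k=1 value — and the period has length 2.

[22; 1, 44]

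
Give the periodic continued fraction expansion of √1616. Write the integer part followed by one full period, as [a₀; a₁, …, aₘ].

[40; 5, 80]

a₀ = ⌊√1616⌋ = 40.
With m₀=0, d₀=1 and mₖ₊₁ = dₖaₖ − mₖ, dₖ₊₁ = (n − mₖ₊₁²)/dₖ, aₖ₊₁ = ⌊(a₀+mₖ₊₁)/dₖ₊₁⌋:
  k=1: m=40, d=16, a=5
  k=2: m=40, d=1, a=80
d=1 and a=2a₀=80 at k=2, so the next step gives (m, d) = (40, 16) again — its k=1 value — and the period has length 2.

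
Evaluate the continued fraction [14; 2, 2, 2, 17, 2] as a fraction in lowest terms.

6199/430

Using pₖ = aₖpₖ₋₁ + pₖ₋₂ and qₖ = aₖqₖ₋₁ + qₖ₋₂:
  k=0: a=14, p=14, q=1
  k=1: a=2, p=29, q=2
  k=2: a=2, p=72, q=5
  k=3: a=2, p=173, q=12
  k=4: a=17, p=3013, q=209
  k=5: a=2, p=6199, q=430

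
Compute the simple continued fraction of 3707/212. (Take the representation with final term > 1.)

3707 = 17*212 + 103
212 = 2*103 + 6
103 = 17*6 + 1
6 = 6*1 + 0  (stop)
So 3707/212 = [17; 2, 17, 6].

[17; 2, 17, 6]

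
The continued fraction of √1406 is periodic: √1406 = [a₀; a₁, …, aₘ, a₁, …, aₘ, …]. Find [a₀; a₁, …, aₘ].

[37; 2, 74]

a₀ = ⌊√1406⌋ = 37.
With m₀=0, d₀=1 and mₖ₊₁ = dₖaₖ − mₖ, dₖ₊₁ = (n − mₖ₊₁²)/dₖ, aₖ₊₁ = ⌊(a₀+mₖ₊₁)/dₖ₊₁⌋:
  k=1: m=37, d=37, a=2
  k=2: m=37, d=1, a=74
d=1 and a=2a₀=74 at k=2, so the next step gives (m, d) = (37, 37) again — its k=1 value — and the period has length 2.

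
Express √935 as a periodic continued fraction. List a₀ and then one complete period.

a₀ = ⌊√935⌋ = 30.

[30; 1, 1, 2, 1, 2, 1, 1, 60]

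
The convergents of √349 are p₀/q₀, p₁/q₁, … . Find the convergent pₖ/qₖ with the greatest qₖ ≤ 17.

√349 = [18; 1, 2, 7, 7, 2, 1, 36, …] (period length 7).
Convergents:
  p_0/q_0 = 18/1
  p_1/q_1 = 19/1
  p_2/q_2 = 56/3
  p_3/q_3 = 411/22
q_2 = 3 ≤ 17 < 22 = q_3, so the answer is 56/3.

56/3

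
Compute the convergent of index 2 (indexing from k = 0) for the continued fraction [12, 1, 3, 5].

Using pₖ = aₖpₖ₋₁ + pₖ₋₂, qₖ = aₖqₖ₋₁ + qₖ₋₂ (with p₋₁=1, p₋₂=0, q₋₁=0, q₋₂=1):
  k=0: a=12, p=12, q=1
  k=1: a=1, p=13, q=1
  k=2: a=3, p=51, q=4

51/4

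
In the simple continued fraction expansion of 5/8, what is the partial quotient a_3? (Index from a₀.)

5 = 0·8 + 5   →  a_0 = 0
8 = 1·5 + 3   →  a_1 = 1
5 = 1·3 + 2   →  a_2 = 1
3 = 1·2 + 1   →  a_3 = 1

1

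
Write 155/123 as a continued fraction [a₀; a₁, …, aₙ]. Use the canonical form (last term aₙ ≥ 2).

[1; 3, 1, 5, 2, 2]

155 = 1*123 + 32
123 = 3*32 + 27
32 = 1*27 + 5
27 = 5*5 + 2
5 = 2*2 + 1
2 = 2*1 + 0  (stop)
So 155/123 = [1; 3, 1, 5, 2, 2].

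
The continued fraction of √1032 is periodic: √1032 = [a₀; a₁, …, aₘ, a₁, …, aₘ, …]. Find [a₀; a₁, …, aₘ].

a₀ = ⌊√1032⌋ = 32.

[32; 8, 64]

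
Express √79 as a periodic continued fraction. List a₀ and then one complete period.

[8; 1, 7, 1, 16]

a₀ = ⌊√79⌋ = 8.
With m₀=0, d₀=1 and mₖ₊₁ = dₖaₖ − mₖ, dₖ₊₁ = (n − mₖ₊₁²)/dₖ, aₖ₊₁ = ⌊(a₀+mₖ₊₁)/dₖ₊₁⌋:
  k=1: m=8, d=15, a=1
  k=2: m=7, d=2, a=7
  k=3: m=7, d=15, a=1
  k=4: m=8, d=1, a=16
d=1 and a=2a₀=16 at k=4, so the next step gives (m, d) = (8, 15) again — its k=1 value — and the period has length 4.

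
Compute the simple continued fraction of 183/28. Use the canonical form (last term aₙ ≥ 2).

[6; 1, 1, 6, 2]

183 = 6·28 + 15
28 = 1·15 + 13
15 = 1·13 + 2
13 = 6·2 + 1
2 = 2·1 + 0  (stop)
So 183/28 = [6; 1, 1, 6, 2].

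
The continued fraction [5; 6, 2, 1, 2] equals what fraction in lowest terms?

Fold from the inside: start with 2/1.
  1 + 1/2 = 3/2
  2 + 2/3 = 8/3
  6 + 3/8 = 51/8
  5 + 8/51 = 263/51

263/51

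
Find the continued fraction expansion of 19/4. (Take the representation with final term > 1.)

[4; 1, 3]

19 = 4*4 + 3
4 = 1*3 + 1
3 = 3*1 + 0  (stop)
So 19/4 = [4; 1, 3].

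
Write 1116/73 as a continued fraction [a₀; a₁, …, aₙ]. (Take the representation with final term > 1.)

[15; 3, 2, 10]

1116 = 15*73 + 21
73 = 3*21 + 10
21 = 2*10 + 1
10 = 10*1 + 0  (stop)
So 1116/73 = [15; 3, 2, 10].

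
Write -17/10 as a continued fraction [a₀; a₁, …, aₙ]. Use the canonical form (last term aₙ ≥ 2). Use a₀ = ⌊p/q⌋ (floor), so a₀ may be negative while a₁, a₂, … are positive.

-17 = -2*10 + 3
10 = 3*3 + 1
3 = 3*1 + 0  (stop)
So -17/10 = [-2; 3, 3].

[-2; 3, 3]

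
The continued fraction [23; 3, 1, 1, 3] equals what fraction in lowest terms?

Fold from the inside: start with 3/1.
  1 + 1/3 = 4/3
  1 + 3/4 = 7/4
  3 + 4/7 = 25/7
  23 + 7/25 = 582/25

582/25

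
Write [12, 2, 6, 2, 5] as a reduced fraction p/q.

Fold from the inside: start with 5/1.
  2 + 1/5 = 11/5
  6 + 5/11 = 71/11
  2 + 11/71 = 153/71
  12 + 71/153 = 1907/153

1907/153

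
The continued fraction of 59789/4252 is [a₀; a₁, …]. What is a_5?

3

59789 = 14·4252 + 261   →  a_0 = 14
4252 = 16·261 + 76   →  a_1 = 16
261 = 3·76 + 33   →  a_2 = 3
76 = 2·33 + 10   →  a_3 = 2
33 = 3·10 + 3   →  a_4 = 3
10 = 3·3 + 1   →  a_5 = 3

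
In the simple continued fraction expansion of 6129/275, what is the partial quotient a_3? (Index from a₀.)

6129 = 22·275 + 79   →  a_0 = 22
275 = 3·79 + 38   →  a_1 = 3
79 = 2·38 + 3   →  a_2 = 2
38 = 12·3 + 2   →  a_3 = 12

12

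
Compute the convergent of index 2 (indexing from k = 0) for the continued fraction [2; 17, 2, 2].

72/35

Using pₖ = aₖpₖ₋₁ + pₖ₋₂, qₖ = aₖqₖ₋₁ + qₖ₋₂ (with p₋₁=1, p₋₂=0, q₋₁=0, q₋₂=1):
  k=0: a=2, p=2, q=1
  k=1: a=17, p=35, q=17
  k=2: a=2, p=72, q=35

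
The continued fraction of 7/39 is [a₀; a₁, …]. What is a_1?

7 = 0·39 + 7   →  a_0 = 0
39 = 5·7 + 4   →  a_1 = 5

5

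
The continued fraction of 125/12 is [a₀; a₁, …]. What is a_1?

2

125 = 10·12 + 5   →  a_0 = 10
12 = 2·5 + 2   →  a_1 = 2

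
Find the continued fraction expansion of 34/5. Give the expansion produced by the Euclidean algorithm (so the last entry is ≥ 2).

34 = 6*5 + 4
5 = 1*4 + 1
4 = 4*1 + 0  (stop)
So 34/5 = [6; 1, 4].

[6; 1, 4]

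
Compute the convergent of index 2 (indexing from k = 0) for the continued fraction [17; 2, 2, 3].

Using pₖ = aₖpₖ₋₁ + pₖ₋₂, qₖ = aₖqₖ₋₁ + qₖ₋₂ (with p₋₁=1, p₋₂=0, q₋₁=0, q₋₂=1):
  k=0: a=17, p=17, q=1
  k=1: a=2, p=35, q=2
  k=2: a=2, p=87, q=5

87/5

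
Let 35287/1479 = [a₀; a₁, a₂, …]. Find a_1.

35287 = 23·1479 + 1270   →  a_0 = 23
1479 = 1·1270 + 209   →  a_1 = 1

1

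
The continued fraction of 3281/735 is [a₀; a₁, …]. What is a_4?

3

3281 = 4·735 + 341   →  a_0 = 4
735 = 2·341 + 53   →  a_1 = 2
341 = 6·53 + 23   →  a_2 = 6
53 = 2·23 + 7   →  a_3 = 2
23 = 3·7 + 2   →  a_4 = 3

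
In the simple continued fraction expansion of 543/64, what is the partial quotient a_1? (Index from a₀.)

543 = 8·64 + 31   →  a_0 = 8
64 = 2·31 + 2   →  a_1 = 2

2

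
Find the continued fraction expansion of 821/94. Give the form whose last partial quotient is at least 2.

821 = 8×94 + 69
94 = 1×69 + 25
69 = 2×25 + 19
25 = 1×19 + 6
19 = 3×6 + 1
6 = 6×1 + 0  (stop)
So 821/94 = [8; 1, 2, 1, 3, 6].

[8; 1, 2, 1, 3, 6]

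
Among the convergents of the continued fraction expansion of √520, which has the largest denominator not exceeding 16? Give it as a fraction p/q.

√520 = [22; 1, 4, 11, 4, 1, 44, …] (period length 6).
Convergents:
  p_0/q_0 = 22/1
  p_1/q_1 = 23/1
  p_2/q_2 = 114/5
  p_3/q_3 = 1277/56
q_2 = 5 ≤ 16 < 56 = q_3, so the answer is 114/5.

114/5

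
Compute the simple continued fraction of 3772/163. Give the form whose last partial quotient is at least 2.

3772 = 23×163 + 23
163 = 7×23 + 2
23 = 11×2 + 1
2 = 2×1 + 0  (stop)
So 3772/163 = [23; 7, 11, 2].

[23; 7, 11, 2]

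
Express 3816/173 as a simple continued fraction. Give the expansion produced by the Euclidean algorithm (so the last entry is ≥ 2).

[22; 17, 3, 3]

3816 = 22×173 + 10
173 = 17×10 + 3
10 = 3×3 + 1
3 = 3×1 + 0  (stop)
So 3816/173 = [22; 17, 3, 3].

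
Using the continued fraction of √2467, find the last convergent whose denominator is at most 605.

22202/447

√2467 = [49; 1, 2, 49, 2, 1, 98, …] (period length 6).
Convergents:
  p_0/q_0 = 49/1
  p_1/q_1 = 50/1
  p_2/q_2 = 149/3
  p_3/q_3 = 7351/148
  p_4/q_4 = 14851/299
  p_5/q_5 = 22202/447
  p_6/q_6 = 2190647/44105
q_5 = 447 ≤ 605 < 44105 = q_6, so the answer is 22202/447.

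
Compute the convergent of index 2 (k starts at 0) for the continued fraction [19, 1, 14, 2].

Using pₖ = aₖpₖ₋₁ + pₖ₋₂, qₖ = aₖqₖ₋₁ + qₖ₋₂ (with p₋₁=1, p₋₂=0, q₋₁=0, q₋₂=1):
  k=0: a=19, p=19, q=1
  k=1: a=1, p=20, q=1
  k=2: a=14, p=299, q=15

299/15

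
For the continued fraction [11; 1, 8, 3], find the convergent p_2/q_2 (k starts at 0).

Using pₖ = aₖpₖ₋₁ + pₖ₋₂, qₖ = aₖqₖ₋₁ + qₖ₋₂ (with p₋₁=1, p₋₂=0, q₋₁=0, q₋₂=1):
  k=0: a=11, p=11, q=1
  k=1: a=1, p=12, q=1
  k=2: a=8, p=107, q=9

107/9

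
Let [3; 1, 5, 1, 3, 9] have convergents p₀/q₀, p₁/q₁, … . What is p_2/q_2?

Using pₖ = aₖpₖ₋₁ + pₖ₋₂, qₖ = aₖqₖ₋₁ + qₖ₋₂ (with p₋₁=1, p₋₂=0, q₋₁=0, q₋₂=1):
  k=0: a=3, p=3, q=1
  k=1: a=1, p=4, q=1
  k=2: a=5, p=23, q=6

23/6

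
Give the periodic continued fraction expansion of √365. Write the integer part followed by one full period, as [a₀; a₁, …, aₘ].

[19; 9, 1, 1, 9, 38]

a₀ = ⌊√365⌋ = 19.
With m₀=0, d₀=1 and mₖ₊₁ = dₖaₖ − mₖ, dₖ₊₁ = (n − mₖ₊₁²)/dₖ, aₖ₊₁ = ⌊(a₀+mₖ₊₁)/dₖ₊₁⌋:
  k=1: m=19, d=4, a=9
  k=2: m=17, d=19, a=1
  k=3: m=2, d=19, a=1
  k=4: m=17, d=4, a=9
  k=5: m=19, d=1, a=38
d=1 and a=2a₀=38 at k=5, so the next step gives (m, d) = (19, 4) again — its k=1 value — and the period has length 5.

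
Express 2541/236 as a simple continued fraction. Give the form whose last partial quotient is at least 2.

[10; 1, 3, 3, 2, 3, 2]

2541 = 10*236 + 181
236 = 1*181 + 55
181 = 3*55 + 16
55 = 3*16 + 7
16 = 2*7 + 2
7 = 3*2 + 1
2 = 2*1 + 0  (stop)
So 2541/236 = [10; 1, 3, 3, 2, 3, 2].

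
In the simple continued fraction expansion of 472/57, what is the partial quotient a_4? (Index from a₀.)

472 = 8·57 + 16   →  a_0 = 8
57 = 3·16 + 9   →  a_1 = 3
16 = 1·9 + 7   →  a_2 = 1
9 = 1·7 + 2   →  a_3 = 1
7 = 3·2 + 1   →  a_4 = 3

3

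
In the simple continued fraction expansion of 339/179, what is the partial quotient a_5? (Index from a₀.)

339 = 1·179 + 160   →  a_0 = 1
179 = 1·160 + 19   →  a_1 = 1
160 = 8·19 + 8   →  a_2 = 8
19 = 2·8 + 3   →  a_3 = 2
8 = 2·3 + 2   →  a_4 = 2
3 = 1·2 + 1   →  a_5 = 1

1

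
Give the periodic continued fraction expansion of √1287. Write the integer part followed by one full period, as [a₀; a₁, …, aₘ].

a₀ = ⌊√1287⌋ = 35.
With m₀=0, d₀=1 and mₖ₊₁ = dₖaₖ − mₖ, dₖ₊₁ = (n − mₖ₊₁²)/dₖ, aₖ₊₁ = ⌊(a₀+mₖ₊₁)/dₖ₊₁⌋:
  k=1: m=35, d=62, a=1
  k=2: m=27, d=9, a=6
  k=3: m=27, d=62, a=1
  k=4: m=35, d=1, a=70
d=1 and a=2a₀=70 at k=4, so the next step gives (m, d) = (35, 62) again — its k=1 value — and the period has length 4.

[35; 1, 6, 1, 70]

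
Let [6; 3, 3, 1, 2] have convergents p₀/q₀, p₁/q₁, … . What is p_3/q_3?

Using pₖ = aₖpₖ₋₁ + pₖ₋₂, qₖ = aₖqₖ₋₁ + qₖ₋₂ (with p₋₁=1, p₋₂=0, q₋₁=0, q₋₂=1):
  k=0: a=6, p=6, q=1
  k=1: a=3, p=19, q=3
  k=2: a=3, p=63, q=10
  k=3: a=1, p=82, q=13

82/13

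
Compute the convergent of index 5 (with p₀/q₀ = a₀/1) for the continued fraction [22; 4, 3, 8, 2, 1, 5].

7492/337

Using pₖ = aₖpₖ₋₁ + pₖ₋₂, qₖ = aₖqₖ₋₁ + qₖ₋₂ (with p₋₁=1, p₋₂=0, q₋₁=0, q₋₂=1):
  k=0: a=22, p=22, q=1
  k=1: a=4, p=89, q=4
  k=2: a=3, p=289, q=13
  k=3: a=8, p=2401, q=108
  k=4: a=2, p=5091, q=229
  k=5: a=1, p=7492, q=337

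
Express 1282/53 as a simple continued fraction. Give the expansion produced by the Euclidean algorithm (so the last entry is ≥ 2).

1282 = 24×53 + 10
53 = 5×10 + 3
10 = 3×3 + 1
3 = 3×1 + 0  (stop)
So 1282/53 = [24; 5, 3, 3].

[24; 5, 3, 3]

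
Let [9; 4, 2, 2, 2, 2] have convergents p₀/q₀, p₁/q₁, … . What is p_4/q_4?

489/53

Using pₖ = aₖpₖ₋₁ + pₖ₋₂, qₖ = aₖqₖ₋₁ + qₖ₋₂ (with p₋₁=1, p₋₂=0, q₋₁=0, q₋₂=1):
  k=0: a=9, p=9, q=1
  k=1: a=4, p=37, q=4
  k=2: a=2, p=83, q=9
  k=3: a=2, p=203, q=22
  k=4: a=2, p=489, q=53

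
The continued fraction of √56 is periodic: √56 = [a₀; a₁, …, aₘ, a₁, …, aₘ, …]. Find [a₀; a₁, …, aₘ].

a₀ = ⌊√56⌋ = 7.
With m₀=0, d₀=1 and mₖ₊₁ = dₖaₖ − mₖ, dₖ₊₁ = (n − mₖ₊₁²)/dₖ, aₖ₊₁ = ⌊(a₀+mₖ₊₁)/dₖ₊₁⌋:
  k=1: m=7, d=7, a=2
  k=2: m=7, d=1, a=14
d=1 and a=2a₀=14 at k=2, so the next step gives (m, d) = (7, 7) again — its k=1 value — and the period has length 2.

[7; 2, 14]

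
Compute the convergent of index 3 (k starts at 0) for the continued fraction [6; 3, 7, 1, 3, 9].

158/25

Using pₖ = aₖpₖ₋₁ + pₖ₋₂, qₖ = aₖqₖ₋₁ + qₖ₋₂ (with p₋₁=1, p₋₂=0, q₋₁=0, q₋₂=1):
  k=0: a=6, p=6, q=1
  k=1: a=3, p=19, q=3
  k=2: a=7, p=139, q=22
  k=3: a=1, p=158, q=25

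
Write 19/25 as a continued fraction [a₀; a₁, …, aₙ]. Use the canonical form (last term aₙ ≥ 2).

19 = 0×25 + 19
25 = 1×19 + 6
19 = 3×6 + 1
6 = 6×1 + 0  (stop)
So 19/25 = [0; 1, 3, 6].

[0; 1, 3, 6]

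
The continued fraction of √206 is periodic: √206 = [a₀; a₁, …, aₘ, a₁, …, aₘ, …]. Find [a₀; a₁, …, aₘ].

[14; 2, 1, 5, 14, 5, 1, 2, 28]

a₀ = ⌊√206⌋ = 14.
With m₀=0, d₀=1 and mₖ₊₁ = dₖaₖ − mₖ, dₖ₊₁ = (n − mₖ₊₁²)/dₖ, aₖ₊₁ = ⌊(a₀+mₖ₊₁)/dₖ₊₁⌋:
  k=1: m=14, d=10, a=2
  k=2: m=6, d=17, a=1
  k=3: m=11, d=5, a=5
  k=4: m=14, d=2, a=14
  k=5: m=14, d=5, a=5
  k=6: m=11, d=17, a=1
  k=7: m=6, d=10, a=2
  k=8: m=14, d=1, a=28
d=1 and a=2a₀=28 at k=8, so the next step gives (m, d) = (14, 10) again — its k=1 value — and the period has length 8.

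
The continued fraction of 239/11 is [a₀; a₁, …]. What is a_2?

239 = 21·11 + 8   →  a_0 = 21
11 = 1·8 + 3   →  a_1 = 1
8 = 2·3 + 2   →  a_2 = 2

2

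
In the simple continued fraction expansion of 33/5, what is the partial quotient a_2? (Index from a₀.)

1

33 = 6·5 + 3   →  a_0 = 6
5 = 1·3 + 2   →  a_1 = 1
3 = 1·2 + 1   →  a_2 = 1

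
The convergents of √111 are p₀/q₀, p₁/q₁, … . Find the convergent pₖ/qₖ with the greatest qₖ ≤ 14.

137/13

√111 = [10; 1, 1, 6, 1, 1, 20, …] (period length 6).
Convergents:
  p_0/q_0 = 10/1
  p_1/q_1 = 11/1
  p_2/q_2 = 21/2
  p_3/q_3 = 137/13
  p_4/q_4 = 158/15
q_3 = 13 ≤ 14 < 15 = q_4, so the answer is 137/13.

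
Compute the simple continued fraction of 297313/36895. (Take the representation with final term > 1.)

297313 = 8*36895 + 2153
36895 = 17*2153 + 294
2153 = 7*294 + 95
294 = 3*95 + 9
95 = 10*9 + 5
9 = 1*5 + 4
5 = 1*4 + 1
4 = 4*1 + 0  (stop)
So 297313/36895 = [8; 17, 7, 3, 10, 1, 1, 4].

[8; 17, 7, 3, 10, 1, 1, 4]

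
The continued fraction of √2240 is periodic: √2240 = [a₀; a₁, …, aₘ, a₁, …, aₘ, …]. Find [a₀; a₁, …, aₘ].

[47; 3, 23, 3, 94]

a₀ = ⌊√2240⌋ = 47.
With m₀=0, d₀=1 and mₖ₊₁ = dₖaₖ − mₖ, dₖ₊₁ = (n − mₖ₊₁²)/dₖ, aₖ₊₁ = ⌊(a₀+mₖ₊₁)/dₖ₊₁⌋:
  k=1: m=47, d=31, a=3
  k=2: m=46, d=4, a=23
  k=3: m=46, d=31, a=3
  k=4: m=47, d=1, a=94
d=1 and a=2a₀=94 at k=4, so the next step gives (m, d) = (47, 31) again — its k=1 value — and the period has length 4.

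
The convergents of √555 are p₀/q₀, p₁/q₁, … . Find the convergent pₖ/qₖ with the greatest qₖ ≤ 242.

√555 = [23; 1, 1, 3, 1, 3, 1, 1, 46, …] (period length 8).
Convergents:
  p_0/q_0 = 23/1
  p_1/q_1 = 24/1
  p_2/q_2 = 47/2
  p_3/q_3 = 165/7
  p_4/q_4 = 212/9
  p_5/q_5 = 801/34
  p_6/q_6 = 1013/43
  p_7/q_7 = 1814/77
  p_8/q_8 = 84457/3585
q_7 = 77 ≤ 242 < 3585 = q_8, so the answer is 1814/77.

1814/77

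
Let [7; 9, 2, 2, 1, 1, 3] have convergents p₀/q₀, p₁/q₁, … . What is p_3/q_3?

334/47

Using pₖ = aₖpₖ₋₁ + pₖ₋₂, qₖ = aₖqₖ₋₁ + qₖ₋₂ (with p₋₁=1, p₋₂=0, q₋₁=0, q₋₂=1):
  k=0: a=7, p=7, q=1
  k=1: a=9, p=64, q=9
  k=2: a=2, p=135, q=19
  k=3: a=2, p=334, q=47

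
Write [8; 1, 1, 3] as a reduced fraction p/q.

Using pₖ = aₖpₖ₋₁ + pₖ₋₂ and qₖ = aₖqₖ₋₁ + qₖ₋₂:
  k=0: a=8, p=8, q=1
  k=1: a=1, p=9, q=1
  k=2: a=1, p=17, q=2
  k=3: a=3, p=60, q=7

60/7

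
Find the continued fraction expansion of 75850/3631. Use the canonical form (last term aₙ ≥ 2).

75850 = 20×3631 + 3230
3631 = 1×3230 + 401
3230 = 8×401 + 22
401 = 18×22 + 5
22 = 4×5 + 2
5 = 2×2 + 1
2 = 2×1 + 0  (stop)
So 75850/3631 = [20; 1, 8, 18, 4, 2, 2].

[20; 1, 8, 18, 4, 2, 2]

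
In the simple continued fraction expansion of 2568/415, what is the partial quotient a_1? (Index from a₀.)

2568 = 6·415 + 78   →  a_0 = 6
415 = 5·78 + 25   →  a_1 = 5

5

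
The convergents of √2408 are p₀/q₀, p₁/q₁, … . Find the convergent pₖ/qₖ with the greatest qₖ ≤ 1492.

67375/1373

√2408 = [49; 14, 98, …] (period length 2).
Convergents:
  p_0/q_0 = 49/1
  p_1/q_1 = 687/14
  p_2/q_2 = 67375/1373
  p_3/q_3 = 943937/19236
q_2 = 1373 ≤ 1492 < 19236 = q_3, so the answer is 67375/1373.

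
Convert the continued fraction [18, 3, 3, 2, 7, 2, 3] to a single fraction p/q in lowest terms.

Using pₖ = aₖpₖ₋₁ + pₖ₋₂ and qₖ = aₖqₖ₋₁ + qₖ₋₂:
  k=0: a=18, p=18, q=1
  k=1: a=3, p=55, q=3
  k=2: a=3, p=183, q=10
  k=3: a=2, p=421, q=23
  k=4: a=7, p=3130, q=171
  k=5: a=2, p=6681, q=365
  k=6: a=3, p=23173, q=1266

23173/1266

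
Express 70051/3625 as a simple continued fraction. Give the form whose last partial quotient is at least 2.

70051 = 19×3625 + 1176
3625 = 3×1176 + 97
1176 = 12×97 + 12
97 = 8×12 + 1
12 = 12×1 + 0  (stop)
So 70051/3625 = [19; 3, 12, 8, 12].

[19; 3, 12, 8, 12]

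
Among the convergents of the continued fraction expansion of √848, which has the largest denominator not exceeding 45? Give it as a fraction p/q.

728/25

√848 = [29; 8, 3, 3, 3, 8, 58, …] (period length 6).
Convergents:
  p_0/q_0 = 29/1
  p_1/q_1 = 233/8
  p_2/q_2 = 728/25
  p_3/q_3 = 2417/83
q_2 = 25 ≤ 45 < 83 = q_3, so the answer is 728/25.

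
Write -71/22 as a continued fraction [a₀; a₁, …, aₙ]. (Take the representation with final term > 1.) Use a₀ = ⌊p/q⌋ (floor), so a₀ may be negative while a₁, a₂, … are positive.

[-4; 1, 3, 2, 2]

-71 = -4·22 + 17
22 = 1·17 + 5
17 = 3·5 + 2
5 = 2·2 + 1
2 = 2·1 + 0  (stop)
So -71/22 = [-4; 1, 3, 2, 2].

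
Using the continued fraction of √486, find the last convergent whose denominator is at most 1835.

21362/969

√486 = [22; 22, 44, …] (period length 2).
Convergents:
  p_0/q_0 = 22/1
  p_1/q_1 = 485/22
  p_2/q_2 = 21362/969
  p_3/q_3 = 470449/21340
q_2 = 969 ≤ 1835 < 21340 = q_3, so the answer is 21362/969.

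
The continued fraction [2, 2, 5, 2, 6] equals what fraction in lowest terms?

Using pₖ = aₖpₖ₋₁ + pₖ₋₂ and qₖ = aₖqₖ₋₁ + qₖ₋₂:
  k=0: a=2, p=2, q=1
  k=1: a=2, p=5, q=2
  k=2: a=5, p=27, q=11
  k=3: a=2, p=59, q=24
  k=4: a=6, p=381, q=155

381/155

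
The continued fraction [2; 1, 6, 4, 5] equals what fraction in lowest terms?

Using pₖ = aₖpₖ₋₁ + pₖ₋₂ and qₖ = aₖqₖ₋₁ + qₖ₋₂:
  k=0: a=2, p=2, q=1
  k=1: a=1, p=3, q=1
  k=2: a=6, p=20, q=7
  k=3: a=4, p=83, q=29
  k=4: a=5, p=435, q=152

435/152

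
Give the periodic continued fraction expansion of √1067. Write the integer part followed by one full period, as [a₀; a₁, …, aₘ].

a₀ = ⌊√1067⌋ = 32.
With m₀=0, d₀=1 and mₖ₊₁ = dₖaₖ − mₖ, dₖ₊₁ = (n − mₖ₊₁²)/dₖ, aₖ₊₁ = ⌊(a₀+mₖ₊₁)/dₖ₊₁⌋:
  k=1: m=32, d=43, a=1
  k=2: m=11, d=22, a=1
  k=3: m=11, d=43, a=1
  k=4: m=32, d=1, a=64
d=1 and a=2a₀=64 at k=4, so the next step gives (m, d) = (32, 43) again — its k=1 value — and the period has length 4.

[32; 1, 1, 1, 64]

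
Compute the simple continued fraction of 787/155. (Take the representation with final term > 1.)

[5; 12, 1, 11]

787 = 5*155 + 12
155 = 12*12 + 11
12 = 1*11 + 1
11 = 11*1 + 0  (stop)
So 787/155 = [5; 12, 1, 11].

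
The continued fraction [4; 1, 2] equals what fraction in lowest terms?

14/3

Using pₖ = aₖpₖ₋₁ + pₖ₋₂ and qₖ = aₖqₖ₋₁ + qₖ₋₂:
  k=0: a=4, p=4, q=1
  k=1: a=1, p=5, q=1
  k=2: a=2, p=14, q=3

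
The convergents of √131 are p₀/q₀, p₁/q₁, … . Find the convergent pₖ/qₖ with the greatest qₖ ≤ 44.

√131 = [11; 2, 4, 11, 4, 2, 22, …] (period length 6).
Convergents:
  p_0/q_0 = 11/1
  p_1/q_1 = 23/2
  p_2/q_2 = 103/9
  p_3/q_3 = 1156/101
q_2 = 9 ≤ 44 < 101 = q_3, so the answer is 103/9.

103/9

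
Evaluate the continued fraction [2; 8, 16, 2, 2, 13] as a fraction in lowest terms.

Fold from the inside: start with 13/1.
  2 + 1/13 = 27/13
  2 + 13/27 = 67/27
  16 + 27/67 = 1099/67
  8 + 67/1099 = 8859/1099
  2 + 1099/8859 = 18817/8859

18817/8859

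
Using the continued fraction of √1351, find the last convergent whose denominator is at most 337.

6175/168

√1351 = [36; 1, 3, 10, 3, 1, 72, …] (period length 6).
Convergents:
  p_0/q_0 = 36/1
  p_1/q_1 = 37/1
  p_2/q_2 = 147/4
  p_3/q_3 = 1507/41
  p_4/q_4 = 4668/127
  p_5/q_5 = 6175/168
  p_6/q_6 = 449268/12223
q_5 = 168 ≤ 337 < 12223 = q_6, so the answer is 6175/168.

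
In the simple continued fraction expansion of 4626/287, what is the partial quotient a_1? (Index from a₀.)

8

4626 = 16·287 + 34   →  a_0 = 16
287 = 8·34 + 15   →  a_1 = 8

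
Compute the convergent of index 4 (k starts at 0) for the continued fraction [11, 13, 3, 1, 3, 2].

2204/199

Using pₖ = aₖpₖ₋₁ + pₖ₋₂, qₖ = aₖqₖ₋₁ + qₖ₋₂ (with p₋₁=1, p₋₂=0, q₋₁=0, q₋₂=1):
  k=0: a=11, p=11, q=1
  k=1: a=13, p=144, q=13
  k=2: a=3, p=443, q=40
  k=3: a=1, p=587, q=53
  k=4: a=3, p=2204, q=199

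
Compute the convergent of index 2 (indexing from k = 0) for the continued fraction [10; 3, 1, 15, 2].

41/4

Using pₖ = aₖpₖ₋₁ + pₖ₋₂, qₖ = aₖqₖ₋₁ + qₖ₋₂ (with p₋₁=1, p₋₂=0, q₋₁=0, q₋₂=1):
  k=0: a=10, p=10, q=1
  k=1: a=3, p=31, q=3
  k=2: a=1, p=41, q=4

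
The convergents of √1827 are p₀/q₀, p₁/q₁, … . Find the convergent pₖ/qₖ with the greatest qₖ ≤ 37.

√1827 = [42; 1, 2, 1, 8, 1, 2, 1, 84, …] (period length 8).
Convergents:
  p_0/q_0 = 42/1
  p_1/q_1 = 43/1
  p_2/q_2 = 128/3
  p_3/q_3 = 171/4
  p_4/q_4 = 1496/35
  p_5/q_5 = 1667/39
q_4 = 35 ≤ 37 < 39 = q_5, so the answer is 1496/35.

1496/35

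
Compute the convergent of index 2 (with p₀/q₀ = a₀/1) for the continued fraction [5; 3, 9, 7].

Using pₖ = aₖpₖ₋₁ + pₖ₋₂, qₖ = aₖqₖ₋₁ + qₖ₋₂ (with p₋₁=1, p₋₂=0, q₋₁=0, q₋₂=1):
  k=0: a=5, p=5, q=1
  k=1: a=3, p=16, q=3
  k=2: a=9, p=149, q=28

149/28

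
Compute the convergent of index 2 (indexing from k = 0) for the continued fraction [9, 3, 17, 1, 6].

Using pₖ = aₖpₖ₋₁ + pₖ₋₂, qₖ = aₖqₖ₋₁ + qₖ₋₂ (with p₋₁=1, p₋₂=0, q₋₁=0, q₋₂=1):
  k=0: a=9, p=9, q=1
  k=1: a=3, p=28, q=3
  k=2: a=17, p=485, q=52

485/52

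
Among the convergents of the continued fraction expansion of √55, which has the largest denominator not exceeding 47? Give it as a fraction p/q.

89/12

√55 = [7; 2, 2, 2, 14, …] (period length 4).
Convergents:
  p_0/q_0 = 7/1
  p_1/q_1 = 15/2
  p_2/q_2 = 37/5
  p_3/q_3 = 89/12
  p_4/q_4 = 1283/173
q_3 = 12 ≤ 47 < 173 = q_4, so the answer is 89/12.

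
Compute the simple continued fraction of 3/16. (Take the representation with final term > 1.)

[0; 5, 3]

3 = 0·16 + 3
16 = 5·3 + 1
3 = 3·1 + 0  (stop)
So 3/16 = [0; 5, 3].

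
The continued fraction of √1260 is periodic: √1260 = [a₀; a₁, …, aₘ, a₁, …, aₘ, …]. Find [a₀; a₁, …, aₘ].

[35; 2, 70]

a₀ = ⌊√1260⌋ = 35.
With m₀=0, d₀=1 and mₖ₊₁ = dₖaₖ − mₖ, dₖ₊₁ = (n − mₖ₊₁²)/dₖ, aₖ₊₁ = ⌊(a₀+mₖ₊₁)/dₖ₊₁⌋:
  k=1: m=35, d=35, a=2
  k=2: m=35, d=1, a=70
d=1 and a=2a₀=70 at k=2, so the next step gives (m, d) = (35, 35) again — its k=1 value — and the period has length 2.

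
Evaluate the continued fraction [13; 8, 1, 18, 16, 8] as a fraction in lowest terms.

288485/22002

Using pₖ = aₖpₖ₋₁ + pₖ₋₂ and qₖ = aₖqₖ₋₁ + qₖ₋₂:
  k=0: a=13, p=13, q=1
  k=1: a=8, p=105, q=8
  k=2: a=1, p=118, q=9
  k=3: a=18, p=2229, q=170
  k=4: a=16, p=35782, q=2729
  k=5: a=8, p=288485, q=22002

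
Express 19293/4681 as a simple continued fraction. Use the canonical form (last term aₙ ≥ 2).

[4; 8, 4, 2, 2, 3, 3, 2]

19293 = 4×4681 + 569
4681 = 8×569 + 129
569 = 4×129 + 53
129 = 2×53 + 23
53 = 2×23 + 7
23 = 3×7 + 2
7 = 3×2 + 1
2 = 2×1 + 0  (stop)
So 19293/4681 = [4; 8, 4, 2, 2, 3, 3, 2].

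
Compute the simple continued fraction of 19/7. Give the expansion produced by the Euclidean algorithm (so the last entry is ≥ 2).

[2; 1, 2, 2]

19 = 2·7 + 5
7 = 1·5 + 2
5 = 2·2 + 1
2 = 2·1 + 0  (stop)
So 19/7 = [2; 1, 2, 2].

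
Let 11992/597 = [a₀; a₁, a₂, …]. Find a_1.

11

11992 = 20·597 + 52   →  a_0 = 20
597 = 11·52 + 25   →  a_1 = 11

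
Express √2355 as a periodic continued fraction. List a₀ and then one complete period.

[48; 1, 1, 8, 3, 8, 1, 1, 96]

a₀ = ⌊√2355⌋ = 48.
With m₀=0, d₀=1 and mₖ₊₁ = dₖaₖ − mₖ, dₖ₊₁ = (n − mₖ₊₁²)/dₖ, aₖ₊₁ = ⌊(a₀+mₖ₊₁)/dₖ₊₁⌋:
  k=1: m=48, d=51, a=1
  k=2: m=3, d=46, a=1
  k=3: m=43, d=11, a=8
  k=4: m=45, d=30, a=3
  k=5: m=45, d=11, a=8
  k=6: m=43, d=46, a=1
  k=7: m=3, d=51, a=1
  k=8: m=48, d=1, a=96
d=1 and a=2a₀=96 at k=8, so the next step gives (m, d) = (48, 51) again — its k=1 value — and the period has length 8.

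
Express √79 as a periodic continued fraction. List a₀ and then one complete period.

[8; 1, 7, 1, 16]

a₀ = ⌊√79⌋ = 8.
With m₀=0, d₀=1 and mₖ₊₁ = dₖaₖ − mₖ, dₖ₊₁ = (n − mₖ₊₁²)/dₖ, aₖ₊₁ = ⌊(a₀+mₖ₊₁)/dₖ₊₁⌋:
  k=1: m=8, d=15, a=1
  k=2: m=7, d=2, a=7
  k=3: m=7, d=15, a=1
  k=4: m=8, d=1, a=16
d=1 and a=2a₀=16 at k=4, so the next step gives (m, d) = (8, 15) again — its k=1 value — and the period has length 4.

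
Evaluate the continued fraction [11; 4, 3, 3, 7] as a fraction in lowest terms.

Using pₖ = aₖpₖ₋₁ + pₖ₋₂ and qₖ = aₖqₖ₋₁ + qₖ₋₂:
  k=0: a=11, p=11, q=1
  k=1: a=4, p=45, q=4
  k=2: a=3, p=146, q=13
  k=3: a=3, p=483, q=43
  k=4: a=7, p=3527, q=314

3527/314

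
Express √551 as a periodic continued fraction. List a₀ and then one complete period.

a₀ = ⌊√551⌋ = 23.
With m₀=0, d₀=1 and mₖ₊₁ = dₖaₖ − mₖ, dₖ₊₁ = (n − mₖ₊₁²)/dₖ, aₖ₊₁ = ⌊(a₀+mₖ₊₁)/dₖ₊₁⌋:
  k=1: m=23, d=22, a=2
  k=2: m=21, d=5, a=8
  k=3: m=19, d=38, a=1
  k=4: m=19, d=5, a=8
  k=5: m=21, d=22, a=2
  k=6: m=23, d=1, a=46
d=1 and a=2a₀=46 at k=6, so the next step gives (m, d) = (23, 22) again — its k=1 value — and the period has length 6.

[23; 2, 8, 1, 8, 2, 46]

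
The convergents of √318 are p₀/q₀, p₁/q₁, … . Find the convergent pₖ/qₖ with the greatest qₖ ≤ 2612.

22897/1284

√318 = [17; 1, 4, 1, 34, …] (period length 4).
Convergents:
  p_0/q_0 = 17/1
  p_1/q_1 = 18/1
  p_2/q_2 = 89/5
  p_3/q_3 = 107/6
  p_4/q_4 = 3727/209
  p_5/q_5 = 3834/215
  p_6/q_6 = 19063/1069
  p_7/q_7 = 22897/1284
  p_8/q_8 = 797561/44725
q_7 = 1284 ≤ 2612 < 44725 = q_8, so the answer is 22897/1284.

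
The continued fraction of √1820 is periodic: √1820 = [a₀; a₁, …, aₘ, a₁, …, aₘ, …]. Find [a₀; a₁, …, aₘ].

[42; 1, 1, 1, 20, 1, 1, 1, 84]

a₀ = ⌊√1820⌋ = 42.
With m₀=0, d₀=1 and mₖ₊₁ = dₖaₖ − mₖ, dₖ₊₁ = (n − mₖ₊₁²)/dₖ, aₖ₊₁ = ⌊(a₀+mₖ₊₁)/dₖ₊₁⌋:
  k=1: m=42, d=56, a=1
  k=2: m=14, d=29, a=1
  k=3: m=15, d=55, a=1
  k=4: m=40, d=4, a=20
  k=5: m=40, d=55, a=1
  k=6: m=15, d=29, a=1
  k=7: m=14, d=56, a=1
  k=8: m=42, d=1, a=84
d=1 and a=2a₀=84 at k=8, so the next step gives (m, d) = (42, 56) again — its k=1 value — and the period has length 8.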